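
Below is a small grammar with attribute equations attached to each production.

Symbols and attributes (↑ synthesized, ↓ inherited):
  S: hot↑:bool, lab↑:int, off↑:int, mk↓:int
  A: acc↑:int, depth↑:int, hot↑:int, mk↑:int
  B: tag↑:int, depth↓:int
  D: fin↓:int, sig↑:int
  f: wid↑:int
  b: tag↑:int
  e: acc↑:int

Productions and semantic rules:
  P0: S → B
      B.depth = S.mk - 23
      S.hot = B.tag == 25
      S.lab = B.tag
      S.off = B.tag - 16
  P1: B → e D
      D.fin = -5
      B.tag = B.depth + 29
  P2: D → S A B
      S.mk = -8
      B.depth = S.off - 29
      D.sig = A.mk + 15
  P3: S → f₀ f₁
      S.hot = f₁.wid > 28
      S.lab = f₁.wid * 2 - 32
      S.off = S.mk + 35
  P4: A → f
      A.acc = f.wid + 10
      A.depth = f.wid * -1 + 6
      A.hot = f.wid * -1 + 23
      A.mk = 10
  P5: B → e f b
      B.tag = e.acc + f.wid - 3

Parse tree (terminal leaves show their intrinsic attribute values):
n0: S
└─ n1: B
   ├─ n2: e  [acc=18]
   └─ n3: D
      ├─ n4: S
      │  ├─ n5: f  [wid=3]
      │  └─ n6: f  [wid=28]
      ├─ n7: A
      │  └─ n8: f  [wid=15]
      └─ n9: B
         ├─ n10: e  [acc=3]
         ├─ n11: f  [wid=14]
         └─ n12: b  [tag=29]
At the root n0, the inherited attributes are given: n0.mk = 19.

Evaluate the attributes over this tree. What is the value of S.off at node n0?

1. n0.mk = 19  [given at root]
2. n1.depth = -4  [S.mk - 23]
3. n2.acc = 18  [terminal]
4. n3.fin = -5  [-5]
5. n4.mk = -8  [-8]
6. n5.wid = 3  [terminal]
7. n6.wid = 28  [terminal]
8. n4.hot = false  [f₁.wid > 28]
9. n4.lab = 24  [f₁.wid * 2 - 32]
10. n4.off = 27  [S.mk + 35]
11. n8.wid = 15  [terminal]
12. n7.acc = 25  [f.wid + 10]
13. n7.depth = -9  [f.wid * -1 + 6]
14. n7.hot = 8  [f.wid * -1 + 23]
15. n7.mk = 10  [10]
16. n9.depth = -2  [S.off - 29]
17. n10.acc = 3  [terminal]
18. n11.wid = 14  [terminal]
19. n12.tag = 29  [terminal]
20. n9.tag = 14  [e.acc + f.wid - 3]
21. n3.sig = 25  [A.mk + 15]
22. n1.tag = 25  [B.depth + 29]
23. n0.hot = true  [B.tag == 25]
24. n0.lab = 25  [B.tag]
25. n0.off = 9  [B.tag - 16]

9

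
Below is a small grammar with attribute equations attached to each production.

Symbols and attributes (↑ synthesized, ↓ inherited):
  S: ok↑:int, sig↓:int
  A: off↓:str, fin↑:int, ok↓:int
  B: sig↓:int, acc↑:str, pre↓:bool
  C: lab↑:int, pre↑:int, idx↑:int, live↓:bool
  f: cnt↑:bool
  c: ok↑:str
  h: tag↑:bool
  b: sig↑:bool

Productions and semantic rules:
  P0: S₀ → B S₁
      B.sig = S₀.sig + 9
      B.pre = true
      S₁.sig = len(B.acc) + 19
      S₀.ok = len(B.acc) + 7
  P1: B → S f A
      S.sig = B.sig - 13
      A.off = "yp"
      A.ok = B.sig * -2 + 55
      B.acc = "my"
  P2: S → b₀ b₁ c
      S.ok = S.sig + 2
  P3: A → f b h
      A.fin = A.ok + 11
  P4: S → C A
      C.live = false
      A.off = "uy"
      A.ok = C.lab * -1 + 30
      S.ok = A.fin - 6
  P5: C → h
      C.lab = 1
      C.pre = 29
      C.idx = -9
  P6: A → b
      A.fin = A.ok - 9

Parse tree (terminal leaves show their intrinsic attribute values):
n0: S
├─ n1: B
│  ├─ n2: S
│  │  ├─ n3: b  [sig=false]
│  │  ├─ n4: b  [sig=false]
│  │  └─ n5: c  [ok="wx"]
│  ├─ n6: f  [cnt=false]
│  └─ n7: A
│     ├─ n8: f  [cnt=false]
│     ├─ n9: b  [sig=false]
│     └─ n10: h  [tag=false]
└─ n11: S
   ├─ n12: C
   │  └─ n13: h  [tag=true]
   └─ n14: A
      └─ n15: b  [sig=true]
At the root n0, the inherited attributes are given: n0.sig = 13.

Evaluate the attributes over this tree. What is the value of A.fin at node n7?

1. n0.sig = 13  [given at root]
2. n1.sig = 22  [S₀.sig + 9]
3. n1.pre = true  [true]
4. n2.sig = 9  [B.sig - 13]
5. n3.sig = false  [terminal]
6. n4.sig = false  [terminal]
7. n5.ok = "wx"  [terminal]
8. n2.ok = 11  [S.sig + 2]
9. n6.cnt = false  [terminal]
10. n7.off = "yp"  ["yp"]
11. n7.ok = 11  [B.sig * -2 + 55]
12. n8.cnt = false  [terminal]
13. n9.sig = false  [terminal]
14. n10.tag = false  [terminal]
15. n7.fin = 22  [A.ok + 11]
16. n1.acc = "my"  ["my"]
17. n11.sig = 21  [len(B.acc) + 19]
18. n12.live = false  [false]
19. n13.tag = true  [terminal]
20. n12.lab = 1  [1]
21. n12.pre = 29  [29]
22. n12.idx = -9  [-9]
23. n14.off = "uy"  ["uy"]
24. n14.ok = 29  [C.lab * -1 + 30]
25. n15.sig = true  [terminal]
26. n14.fin = 20  [A.ok - 9]
27. n11.ok = 14  [A.fin - 6]
28. n0.ok = 9  [len(B.acc) + 7]

22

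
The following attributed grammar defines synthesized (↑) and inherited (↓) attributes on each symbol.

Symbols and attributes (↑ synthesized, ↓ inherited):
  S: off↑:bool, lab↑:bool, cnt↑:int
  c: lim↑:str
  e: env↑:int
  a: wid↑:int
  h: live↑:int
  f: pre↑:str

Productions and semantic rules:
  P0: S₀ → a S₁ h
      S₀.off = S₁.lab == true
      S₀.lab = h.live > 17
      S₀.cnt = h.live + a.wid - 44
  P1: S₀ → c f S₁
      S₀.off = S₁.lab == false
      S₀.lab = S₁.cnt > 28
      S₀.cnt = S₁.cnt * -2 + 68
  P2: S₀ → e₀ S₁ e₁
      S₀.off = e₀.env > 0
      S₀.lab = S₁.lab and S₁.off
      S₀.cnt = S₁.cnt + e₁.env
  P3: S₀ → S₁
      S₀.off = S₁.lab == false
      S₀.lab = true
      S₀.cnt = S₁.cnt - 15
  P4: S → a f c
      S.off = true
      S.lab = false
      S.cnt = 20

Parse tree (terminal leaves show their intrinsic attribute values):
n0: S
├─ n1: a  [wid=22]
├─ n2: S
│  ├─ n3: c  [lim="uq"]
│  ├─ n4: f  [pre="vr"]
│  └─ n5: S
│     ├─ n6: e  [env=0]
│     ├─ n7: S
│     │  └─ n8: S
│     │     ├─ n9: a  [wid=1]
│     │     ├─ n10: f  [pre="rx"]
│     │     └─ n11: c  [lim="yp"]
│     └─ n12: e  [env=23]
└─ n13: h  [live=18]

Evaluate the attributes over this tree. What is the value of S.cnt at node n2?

1. n1.wid = 22  [terminal]
2. n3.lim = "uq"  [terminal]
3. n4.pre = "vr"  [terminal]
4. n6.env = 0  [terminal]
5. n9.wid = 1  [terminal]
6. n10.pre = "rx"  [terminal]
7. n11.lim = "yp"  [terminal]
8. n8.off = true  [true]
9. n8.lab = false  [false]
10. n8.cnt = 20  [20]
11. n7.off = true  [S₁.lab == false]
12. n7.lab = true  [true]
13. n7.cnt = 5  [S₁.cnt - 15]
14. n12.env = 23  [terminal]
15. n5.off = false  [e₀.env > 0]
16. n5.lab = true  [S₁.lab and S₁.off]
17. n5.cnt = 28  [S₁.cnt + e₁.env]
18. n2.off = false  [S₁.lab == false]
19. n2.lab = false  [S₁.cnt > 28]
20. n2.cnt = 12  [S₁.cnt * -2 + 68]
21. n13.live = 18  [terminal]
22. n0.off = false  [S₁.lab == true]
23. n0.lab = true  [h.live > 17]
24. n0.cnt = -4  [h.live + a.wid - 44]

12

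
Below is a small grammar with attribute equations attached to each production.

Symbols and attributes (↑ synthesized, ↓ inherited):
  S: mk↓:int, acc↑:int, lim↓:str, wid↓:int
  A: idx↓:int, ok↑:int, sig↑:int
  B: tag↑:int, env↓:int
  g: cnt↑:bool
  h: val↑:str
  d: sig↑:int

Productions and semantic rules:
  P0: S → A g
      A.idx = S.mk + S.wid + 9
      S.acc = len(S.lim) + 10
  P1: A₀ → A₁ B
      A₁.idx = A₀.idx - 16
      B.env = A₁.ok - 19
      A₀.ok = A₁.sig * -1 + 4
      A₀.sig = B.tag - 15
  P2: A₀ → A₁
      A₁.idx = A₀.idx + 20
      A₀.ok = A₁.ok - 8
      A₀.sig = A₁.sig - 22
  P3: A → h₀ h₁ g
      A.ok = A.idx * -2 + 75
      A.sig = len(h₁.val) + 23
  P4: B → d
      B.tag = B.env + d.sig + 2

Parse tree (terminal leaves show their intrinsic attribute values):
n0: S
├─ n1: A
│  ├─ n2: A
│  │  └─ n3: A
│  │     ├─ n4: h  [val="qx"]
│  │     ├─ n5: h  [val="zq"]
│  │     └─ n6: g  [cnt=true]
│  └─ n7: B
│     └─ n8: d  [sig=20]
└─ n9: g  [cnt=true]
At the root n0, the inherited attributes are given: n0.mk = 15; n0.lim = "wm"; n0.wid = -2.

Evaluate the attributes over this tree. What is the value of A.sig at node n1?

3

1. n0.mk = 15  [given at root]
2. n0.lim = "wm"  [given at root]
3. n0.wid = -2  [given at root]
4. n1.idx = 22  [S.mk + S.wid + 9]
5. n2.idx = 6  [A₀.idx - 16]
6. n3.idx = 26  [A₀.idx + 20]
7. n4.val = "qx"  [terminal]
8. n5.val = "zq"  [terminal]
9. n6.cnt = true  [terminal]
10. n3.ok = 23  [A.idx * -2 + 75]
11. n3.sig = 25  [len(h₁.val) + 23]
12. n2.ok = 15  [A₁.ok - 8]
13. n2.sig = 3  [A₁.sig - 22]
14. n7.env = -4  [A₁.ok - 19]
15. n8.sig = 20  [terminal]
16. n7.tag = 18  [B.env + d.sig + 2]
17. n1.ok = 1  [A₁.sig * -1 + 4]
18. n1.sig = 3  [B.tag - 15]
19. n9.cnt = true  [terminal]
20. n0.acc = 12  [len(S.lim) + 10]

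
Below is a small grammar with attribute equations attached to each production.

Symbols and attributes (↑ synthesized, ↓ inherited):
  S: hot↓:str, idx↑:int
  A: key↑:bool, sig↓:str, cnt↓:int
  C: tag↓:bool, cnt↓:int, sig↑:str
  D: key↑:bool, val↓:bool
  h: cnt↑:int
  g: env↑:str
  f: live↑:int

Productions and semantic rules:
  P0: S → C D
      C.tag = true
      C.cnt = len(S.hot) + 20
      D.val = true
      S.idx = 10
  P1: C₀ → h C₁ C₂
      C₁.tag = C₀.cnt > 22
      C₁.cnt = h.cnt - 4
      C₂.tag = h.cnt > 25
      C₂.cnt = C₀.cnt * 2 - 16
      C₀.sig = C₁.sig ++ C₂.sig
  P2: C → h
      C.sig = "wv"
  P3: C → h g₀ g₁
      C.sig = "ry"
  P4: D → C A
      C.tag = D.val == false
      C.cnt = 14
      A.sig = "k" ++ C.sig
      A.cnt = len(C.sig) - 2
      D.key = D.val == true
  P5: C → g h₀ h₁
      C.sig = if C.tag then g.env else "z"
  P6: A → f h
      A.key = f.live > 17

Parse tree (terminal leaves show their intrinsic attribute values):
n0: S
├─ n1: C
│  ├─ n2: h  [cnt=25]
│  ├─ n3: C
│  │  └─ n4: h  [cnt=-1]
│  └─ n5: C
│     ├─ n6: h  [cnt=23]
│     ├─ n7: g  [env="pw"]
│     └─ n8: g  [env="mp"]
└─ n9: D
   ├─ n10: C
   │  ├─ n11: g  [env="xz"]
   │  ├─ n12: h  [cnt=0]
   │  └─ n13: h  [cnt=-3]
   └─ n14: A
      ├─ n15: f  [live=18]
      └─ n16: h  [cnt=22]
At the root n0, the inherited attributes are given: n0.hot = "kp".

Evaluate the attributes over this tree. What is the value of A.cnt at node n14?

-1

1. n0.hot = "kp"  [given at root]
2. n1.tag = true  [true]
3. n1.cnt = 22  [len(S.hot) + 20]
4. n2.cnt = 25  [terminal]
5. n3.tag = false  [C₀.cnt > 22]
6. n3.cnt = 21  [h.cnt - 4]
7. n4.cnt = -1  [terminal]
8. n3.sig = "wv"  ["wv"]
9. n5.tag = false  [h.cnt > 25]
10. n5.cnt = 28  [C₀.cnt * 2 - 16]
11. n6.cnt = 23  [terminal]
12. n7.env = "pw"  [terminal]
13. n8.env = "mp"  [terminal]
14. n5.sig = "ry"  ["ry"]
15. n1.sig = "wvry"  [C₁.sig ++ C₂.sig]
16. n9.val = true  [true]
17. n10.tag = false  [D.val == false]
18. n10.cnt = 14  [14]
19. n11.env = "xz"  [terminal]
20. n12.cnt = 0  [terminal]
21. n13.cnt = -3  [terminal]
22. n10.sig = "z"  [if C.tag then g.env else "z"]
23. n14.sig = "kz"  ["k" ++ C.sig]
24. n14.cnt = -1  [len(C.sig) - 2]
25. n15.live = 18  [terminal]
26. n16.cnt = 22  [terminal]
27. n14.key = true  [f.live > 17]
28. n9.key = true  [D.val == true]
29. n0.idx = 10  [10]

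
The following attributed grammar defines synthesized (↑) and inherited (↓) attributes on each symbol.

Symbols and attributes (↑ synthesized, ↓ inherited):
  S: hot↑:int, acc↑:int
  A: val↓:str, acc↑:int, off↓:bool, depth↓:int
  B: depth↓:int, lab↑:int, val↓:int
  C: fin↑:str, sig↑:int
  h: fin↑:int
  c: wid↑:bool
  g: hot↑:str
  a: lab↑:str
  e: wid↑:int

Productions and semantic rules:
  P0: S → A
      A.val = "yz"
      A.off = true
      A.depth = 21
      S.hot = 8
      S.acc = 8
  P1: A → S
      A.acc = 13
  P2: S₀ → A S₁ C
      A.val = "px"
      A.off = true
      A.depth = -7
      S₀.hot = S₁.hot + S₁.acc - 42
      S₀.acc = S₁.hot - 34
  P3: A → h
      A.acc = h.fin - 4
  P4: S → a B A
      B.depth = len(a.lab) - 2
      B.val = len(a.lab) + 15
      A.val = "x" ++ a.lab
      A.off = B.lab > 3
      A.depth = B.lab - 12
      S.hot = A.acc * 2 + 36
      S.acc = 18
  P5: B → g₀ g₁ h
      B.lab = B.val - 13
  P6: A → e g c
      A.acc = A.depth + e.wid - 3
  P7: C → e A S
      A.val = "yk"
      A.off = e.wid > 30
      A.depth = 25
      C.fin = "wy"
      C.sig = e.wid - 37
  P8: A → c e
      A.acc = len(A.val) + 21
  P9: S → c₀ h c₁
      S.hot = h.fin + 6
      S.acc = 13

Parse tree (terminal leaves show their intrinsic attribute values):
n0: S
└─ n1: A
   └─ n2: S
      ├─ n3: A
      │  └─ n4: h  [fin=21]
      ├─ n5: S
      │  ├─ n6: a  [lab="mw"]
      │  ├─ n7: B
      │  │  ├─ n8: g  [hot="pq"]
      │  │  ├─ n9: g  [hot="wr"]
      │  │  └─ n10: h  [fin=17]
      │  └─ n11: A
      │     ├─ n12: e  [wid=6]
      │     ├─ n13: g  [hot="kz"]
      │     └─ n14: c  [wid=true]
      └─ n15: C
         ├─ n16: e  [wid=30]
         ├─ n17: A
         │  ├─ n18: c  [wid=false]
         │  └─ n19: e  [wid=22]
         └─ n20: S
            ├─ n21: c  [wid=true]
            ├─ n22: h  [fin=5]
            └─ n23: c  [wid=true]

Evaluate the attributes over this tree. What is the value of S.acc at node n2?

1. n1.val = "yz"  ["yz"]
2. n1.off = true  [true]
3. n1.depth = 21  [21]
4. n3.val = "px"  ["px"]
5. n3.off = true  [true]
6. n3.depth = -7  [-7]
7. n4.fin = 21  [terminal]
8. n3.acc = 17  [h.fin - 4]
9. n6.lab = "mw"  [terminal]
10. n7.depth = 0  [len(a.lab) - 2]
11. n7.val = 17  [len(a.lab) + 15]
12. n8.hot = "pq"  [terminal]
13. n9.hot = "wr"  [terminal]
14. n10.fin = 17  [terminal]
15. n7.lab = 4  [B.val - 13]
16. n11.val = "xmw"  ["x" ++ a.lab]
17. n11.off = true  [B.lab > 3]
18. n11.depth = -8  [B.lab - 12]
19. n12.wid = 6  [terminal]
20. n13.hot = "kz"  [terminal]
21. n14.wid = true  [terminal]
22. n11.acc = -5  [A.depth + e.wid - 3]
23. n5.hot = 26  [A.acc * 2 + 36]
24. n5.acc = 18  [18]
25. n16.wid = 30  [terminal]
26. n17.val = "yk"  ["yk"]
27. n17.off = false  [e.wid > 30]
28. n17.depth = 25  [25]
29. n18.wid = false  [terminal]
30. n19.wid = 22  [terminal]
31. n17.acc = 23  [len(A.val) + 21]
32. n21.wid = true  [terminal]
33. n22.fin = 5  [terminal]
34. n23.wid = true  [terminal]
35. n20.hot = 11  [h.fin + 6]
36. n20.acc = 13  [13]
37. n15.fin = "wy"  ["wy"]
38. n15.sig = -7  [e.wid - 37]
39. n2.hot = 2  [S₁.hot + S₁.acc - 42]
40. n2.acc = -8  [S₁.hot - 34]
41. n1.acc = 13  [13]
42. n0.hot = 8  [8]
43. n0.acc = 8  [8]

-8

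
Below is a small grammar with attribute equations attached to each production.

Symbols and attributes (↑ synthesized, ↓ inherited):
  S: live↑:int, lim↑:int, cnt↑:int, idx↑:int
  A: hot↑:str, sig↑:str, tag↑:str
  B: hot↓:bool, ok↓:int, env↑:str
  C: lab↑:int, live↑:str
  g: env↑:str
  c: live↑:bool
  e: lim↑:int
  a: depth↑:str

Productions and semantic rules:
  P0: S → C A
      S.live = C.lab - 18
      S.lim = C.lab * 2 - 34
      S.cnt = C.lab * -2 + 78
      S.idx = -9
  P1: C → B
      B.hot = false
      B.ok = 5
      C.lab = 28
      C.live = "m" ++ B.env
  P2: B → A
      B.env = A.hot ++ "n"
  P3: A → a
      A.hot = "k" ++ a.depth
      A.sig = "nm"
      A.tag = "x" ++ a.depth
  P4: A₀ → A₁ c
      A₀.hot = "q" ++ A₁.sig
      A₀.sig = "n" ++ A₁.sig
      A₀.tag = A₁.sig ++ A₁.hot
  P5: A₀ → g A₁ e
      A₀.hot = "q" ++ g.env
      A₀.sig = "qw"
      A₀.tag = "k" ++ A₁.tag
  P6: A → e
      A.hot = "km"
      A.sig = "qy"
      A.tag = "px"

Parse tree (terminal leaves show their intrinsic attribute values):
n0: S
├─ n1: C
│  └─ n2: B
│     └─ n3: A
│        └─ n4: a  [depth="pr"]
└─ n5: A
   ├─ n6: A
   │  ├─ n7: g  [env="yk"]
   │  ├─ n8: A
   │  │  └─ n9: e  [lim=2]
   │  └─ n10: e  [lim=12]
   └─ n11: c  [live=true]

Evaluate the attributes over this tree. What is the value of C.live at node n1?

"mkprn"

1. n2.hot = false  [false]
2. n2.ok = 5  [5]
3. n4.depth = "pr"  [terminal]
4. n3.hot = "kpr"  ["k" ++ a.depth]
5. n3.sig = "nm"  ["nm"]
6. n3.tag = "xpr"  ["x" ++ a.depth]
7. n2.env = "kprn"  [A.hot ++ "n"]
8. n1.lab = 28  [28]
9. n1.live = "mkprn"  ["m" ++ B.env]
10. n7.env = "yk"  [terminal]
11. n9.lim = 2  [terminal]
12. n8.hot = "km"  ["km"]
13. n8.sig = "qy"  ["qy"]
14. n8.tag = "px"  ["px"]
15. n10.lim = 12  [terminal]
16. n6.hot = "qyk"  ["q" ++ g.env]
17. n6.sig = "qw"  ["qw"]
18. n6.tag = "kpx"  ["k" ++ A₁.tag]
19. n11.live = true  [terminal]
20. n5.hot = "qqw"  ["q" ++ A₁.sig]
21. n5.sig = "nqw"  ["n" ++ A₁.sig]
22. n5.tag = "qwqyk"  [A₁.sig ++ A₁.hot]
23. n0.live = 10  [C.lab - 18]
24. n0.lim = 22  [C.lab * 2 - 34]
25. n0.cnt = 22  [C.lab * -2 + 78]
26. n0.idx = -9  [-9]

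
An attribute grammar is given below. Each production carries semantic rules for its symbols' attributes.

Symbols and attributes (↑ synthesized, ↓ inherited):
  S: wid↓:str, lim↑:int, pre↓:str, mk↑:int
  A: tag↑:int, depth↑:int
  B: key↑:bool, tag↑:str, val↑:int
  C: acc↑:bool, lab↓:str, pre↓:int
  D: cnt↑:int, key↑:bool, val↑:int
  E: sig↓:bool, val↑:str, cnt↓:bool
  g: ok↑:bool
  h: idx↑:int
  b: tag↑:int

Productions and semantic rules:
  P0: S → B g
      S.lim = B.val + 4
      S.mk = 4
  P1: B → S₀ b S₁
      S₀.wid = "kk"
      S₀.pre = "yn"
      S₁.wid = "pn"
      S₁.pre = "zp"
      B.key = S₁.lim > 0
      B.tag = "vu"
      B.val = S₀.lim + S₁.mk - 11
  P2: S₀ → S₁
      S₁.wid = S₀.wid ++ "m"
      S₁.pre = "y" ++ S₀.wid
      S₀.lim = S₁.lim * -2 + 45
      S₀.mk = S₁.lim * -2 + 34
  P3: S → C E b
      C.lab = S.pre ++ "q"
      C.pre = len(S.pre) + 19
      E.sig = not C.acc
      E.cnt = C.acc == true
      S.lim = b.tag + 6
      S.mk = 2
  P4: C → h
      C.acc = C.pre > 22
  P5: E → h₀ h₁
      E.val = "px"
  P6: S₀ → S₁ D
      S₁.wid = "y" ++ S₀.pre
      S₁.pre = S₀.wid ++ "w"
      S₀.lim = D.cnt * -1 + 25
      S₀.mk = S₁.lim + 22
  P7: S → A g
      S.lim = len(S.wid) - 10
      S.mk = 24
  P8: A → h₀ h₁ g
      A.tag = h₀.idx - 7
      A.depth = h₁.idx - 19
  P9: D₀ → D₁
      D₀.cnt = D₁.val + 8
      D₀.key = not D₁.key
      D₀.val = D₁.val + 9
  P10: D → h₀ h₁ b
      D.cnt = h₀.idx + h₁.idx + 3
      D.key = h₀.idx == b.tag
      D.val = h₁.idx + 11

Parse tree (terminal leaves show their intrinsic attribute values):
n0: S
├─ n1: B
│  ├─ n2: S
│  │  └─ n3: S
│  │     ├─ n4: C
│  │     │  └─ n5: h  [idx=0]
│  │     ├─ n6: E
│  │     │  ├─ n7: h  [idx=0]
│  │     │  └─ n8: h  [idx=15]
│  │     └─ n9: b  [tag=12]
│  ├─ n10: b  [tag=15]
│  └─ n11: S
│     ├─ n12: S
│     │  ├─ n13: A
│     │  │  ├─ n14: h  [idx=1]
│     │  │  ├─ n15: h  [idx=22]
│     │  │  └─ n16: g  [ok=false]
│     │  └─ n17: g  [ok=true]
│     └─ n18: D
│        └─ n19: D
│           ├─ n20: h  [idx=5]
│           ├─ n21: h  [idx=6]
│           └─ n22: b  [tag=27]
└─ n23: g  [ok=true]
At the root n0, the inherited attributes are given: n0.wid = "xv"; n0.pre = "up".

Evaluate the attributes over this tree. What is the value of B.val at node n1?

13

1. n0.wid = "xv"  [given at root]
2. n0.pre = "up"  [given at root]
3. n2.wid = "kk"  ["kk"]
4. n2.pre = "yn"  ["yn"]
5. n3.wid = "kkm"  [S₀.wid ++ "m"]
6. n3.pre = "ykk"  ["y" ++ S₀.wid]
7. n4.lab = "ykkq"  [S.pre ++ "q"]
8. n4.pre = 22  [len(S.pre) + 19]
9. n5.idx = 0  [terminal]
10. n4.acc = false  [C.pre > 22]
11. n6.sig = true  [not C.acc]
12. n6.cnt = false  [C.acc == true]
13. n7.idx = 0  [terminal]
14. n8.idx = 15  [terminal]
15. n6.val = "px"  ["px"]
16. n9.tag = 12  [terminal]
17. n3.lim = 18  [b.tag + 6]
18. n3.mk = 2  [2]
19. n2.lim = 9  [S₁.lim * -2 + 45]
20. n2.mk = -2  [S₁.lim * -2 + 34]
21. n10.tag = 15  [terminal]
22. n11.wid = "pn"  ["pn"]
23. n11.pre = "zp"  ["zp"]
24. n12.wid = "yzp"  ["y" ++ S₀.pre]
25. n12.pre = "pnw"  [S₀.wid ++ "w"]
26. n14.idx = 1  [terminal]
27. n15.idx = 22  [terminal]
28. n16.ok = false  [terminal]
29. n13.tag = -6  [h₀.idx - 7]
30. n13.depth = 3  [h₁.idx - 19]
31. n17.ok = true  [terminal]
32. n12.lim = -7  [len(S.wid) - 10]
33. n12.mk = 24  [24]
34. n20.idx = 5  [terminal]
35. n21.idx = 6  [terminal]
36. n22.tag = 27  [terminal]
37. n19.cnt = 14  [h₀.idx + h₁.idx + 3]
38. n19.key = false  [h₀.idx == b.tag]
39. n19.val = 17  [h₁.idx + 11]
40. n18.cnt = 25  [D₁.val + 8]
41. n18.key = true  [not D₁.key]
42. n18.val = 26  [D₁.val + 9]
43. n11.lim = 0  [D.cnt * -1 + 25]
44. n11.mk = 15  [S₁.lim + 22]
45. n1.key = false  [S₁.lim > 0]
46. n1.tag = "vu"  ["vu"]
47. n1.val = 13  [S₀.lim + S₁.mk - 11]
48. n23.ok = true  [terminal]
49. n0.lim = 17  [B.val + 4]
50. n0.mk = 4  [4]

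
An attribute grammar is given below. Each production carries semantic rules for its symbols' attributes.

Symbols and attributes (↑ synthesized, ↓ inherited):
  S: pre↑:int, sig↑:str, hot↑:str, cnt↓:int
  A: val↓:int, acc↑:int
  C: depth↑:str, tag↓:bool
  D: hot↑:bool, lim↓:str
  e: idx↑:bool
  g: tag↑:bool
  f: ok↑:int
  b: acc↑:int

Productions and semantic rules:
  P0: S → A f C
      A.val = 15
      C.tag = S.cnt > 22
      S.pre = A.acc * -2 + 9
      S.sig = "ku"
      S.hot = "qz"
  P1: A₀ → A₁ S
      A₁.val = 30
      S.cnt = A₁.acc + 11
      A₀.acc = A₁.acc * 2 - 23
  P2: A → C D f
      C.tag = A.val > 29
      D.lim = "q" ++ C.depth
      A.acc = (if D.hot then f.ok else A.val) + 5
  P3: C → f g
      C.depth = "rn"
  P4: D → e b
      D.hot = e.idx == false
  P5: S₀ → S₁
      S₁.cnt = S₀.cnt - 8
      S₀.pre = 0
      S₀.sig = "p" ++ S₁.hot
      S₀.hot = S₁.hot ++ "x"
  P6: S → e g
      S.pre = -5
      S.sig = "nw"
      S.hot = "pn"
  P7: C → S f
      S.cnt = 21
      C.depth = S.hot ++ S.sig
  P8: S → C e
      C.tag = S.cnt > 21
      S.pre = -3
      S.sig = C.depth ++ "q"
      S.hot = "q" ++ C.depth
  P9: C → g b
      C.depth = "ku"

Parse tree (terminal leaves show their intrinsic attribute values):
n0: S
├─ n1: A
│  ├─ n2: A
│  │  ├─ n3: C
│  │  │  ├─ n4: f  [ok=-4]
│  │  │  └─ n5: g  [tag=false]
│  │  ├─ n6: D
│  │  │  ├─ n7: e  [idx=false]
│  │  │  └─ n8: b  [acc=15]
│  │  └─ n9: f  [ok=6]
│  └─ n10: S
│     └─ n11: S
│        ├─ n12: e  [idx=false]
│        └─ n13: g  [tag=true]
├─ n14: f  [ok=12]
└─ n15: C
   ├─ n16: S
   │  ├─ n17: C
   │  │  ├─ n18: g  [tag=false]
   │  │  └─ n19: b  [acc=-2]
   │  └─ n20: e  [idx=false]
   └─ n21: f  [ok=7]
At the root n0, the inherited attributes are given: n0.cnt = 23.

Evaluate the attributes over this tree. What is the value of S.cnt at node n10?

1. n0.cnt = 23  [given at root]
2. n1.val = 15  [15]
3. n2.val = 30  [30]
4. n3.tag = true  [A.val > 29]
5. n4.ok = -4  [terminal]
6. n5.tag = false  [terminal]
7. n3.depth = "rn"  ["rn"]
8. n6.lim = "qrn"  ["q" ++ C.depth]
9. n7.idx = false  [terminal]
10. n8.acc = 15  [terminal]
11. n6.hot = true  [e.idx == false]
12. n9.ok = 6  [terminal]
13. n2.acc = 11  [(if D.hot then f.ok else A.val) + 5]
14. n10.cnt = 22  [A₁.acc + 11]
15. n11.cnt = 14  [S₀.cnt - 8]
16. n12.idx = false  [terminal]
17. n13.tag = true  [terminal]
18. n11.pre = -5  [-5]
19. n11.sig = "nw"  ["nw"]
20. n11.hot = "pn"  ["pn"]
21. n10.pre = 0  [0]
22. n10.sig = "ppn"  ["p" ++ S₁.hot]
23. n10.hot = "pnx"  [S₁.hot ++ "x"]
24. n1.acc = -1  [A₁.acc * 2 - 23]
25. n14.ok = 12  [terminal]
26. n15.tag = true  [S.cnt > 22]
27. n16.cnt = 21  [21]
28. n17.tag = false  [S.cnt > 21]
29. n18.tag = false  [terminal]
30. n19.acc = -2  [terminal]
31. n17.depth = "ku"  ["ku"]
32. n20.idx = false  [terminal]
33. n16.pre = -3  [-3]
34. n16.sig = "kuq"  [C.depth ++ "q"]
35. n16.hot = "qku"  ["q" ++ C.depth]
36. n21.ok = 7  [terminal]
37. n15.depth = "qkukuq"  [S.hot ++ S.sig]
38. n0.pre = 11  [A.acc * -2 + 9]
39. n0.sig = "ku"  ["ku"]
40. n0.hot = "qz"  ["qz"]

22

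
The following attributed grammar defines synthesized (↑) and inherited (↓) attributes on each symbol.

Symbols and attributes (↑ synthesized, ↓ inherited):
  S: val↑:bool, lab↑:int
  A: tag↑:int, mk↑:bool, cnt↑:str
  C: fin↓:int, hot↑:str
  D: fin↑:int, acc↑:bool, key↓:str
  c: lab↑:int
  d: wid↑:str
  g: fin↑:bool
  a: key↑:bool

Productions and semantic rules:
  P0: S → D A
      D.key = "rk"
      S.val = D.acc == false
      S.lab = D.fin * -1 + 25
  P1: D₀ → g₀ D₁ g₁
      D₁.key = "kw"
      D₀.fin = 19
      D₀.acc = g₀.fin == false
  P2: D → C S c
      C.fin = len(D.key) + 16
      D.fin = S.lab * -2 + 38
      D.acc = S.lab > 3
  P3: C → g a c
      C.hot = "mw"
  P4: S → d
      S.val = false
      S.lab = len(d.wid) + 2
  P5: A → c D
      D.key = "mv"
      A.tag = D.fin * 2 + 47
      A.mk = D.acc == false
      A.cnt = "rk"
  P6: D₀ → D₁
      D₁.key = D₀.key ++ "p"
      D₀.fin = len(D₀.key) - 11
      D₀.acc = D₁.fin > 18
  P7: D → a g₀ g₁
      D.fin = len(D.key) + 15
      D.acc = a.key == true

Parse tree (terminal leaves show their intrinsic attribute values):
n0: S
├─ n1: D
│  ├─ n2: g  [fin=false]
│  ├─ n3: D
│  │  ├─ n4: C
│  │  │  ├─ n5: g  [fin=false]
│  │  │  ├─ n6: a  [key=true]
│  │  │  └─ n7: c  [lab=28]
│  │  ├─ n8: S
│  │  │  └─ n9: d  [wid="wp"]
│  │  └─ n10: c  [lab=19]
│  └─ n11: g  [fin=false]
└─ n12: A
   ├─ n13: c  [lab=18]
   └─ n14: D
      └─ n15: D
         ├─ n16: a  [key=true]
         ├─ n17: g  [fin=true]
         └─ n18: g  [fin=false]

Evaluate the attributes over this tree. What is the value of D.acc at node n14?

1. n1.key = "rk"  ["rk"]
2. n2.fin = false  [terminal]
3. n3.key = "kw"  ["kw"]
4. n4.fin = 18  [len(D.key) + 16]
5. n5.fin = false  [terminal]
6. n6.key = true  [terminal]
7. n7.lab = 28  [terminal]
8. n4.hot = "mw"  ["mw"]
9. n9.wid = "wp"  [terminal]
10. n8.val = false  [false]
11. n8.lab = 4  [len(d.wid) + 2]
12. n10.lab = 19  [terminal]
13. n3.fin = 30  [S.lab * -2 + 38]
14. n3.acc = true  [S.lab > 3]
15. n11.fin = false  [terminal]
16. n1.fin = 19  [19]
17. n1.acc = true  [g₀.fin == false]
18. n13.lab = 18  [terminal]
19. n14.key = "mv"  ["mv"]
20. n15.key = "mvp"  [D₀.key ++ "p"]
21. n16.key = true  [terminal]
22. n17.fin = true  [terminal]
23. n18.fin = false  [terminal]
24. n15.fin = 18  [len(D.key) + 15]
25. n15.acc = true  [a.key == true]
26. n14.fin = -9  [len(D₀.key) - 11]
27. n14.acc = false  [D₁.fin > 18]
28. n12.tag = 29  [D.fin * 2 + 47]
29. n12.mk = true  [D.acc == false]
30. n12.cnt = "rk"  ["rk"]
31. n0.val = false  [D.acc == false]
32. n0.lab = 6  [D.fin * -1 + 25]

false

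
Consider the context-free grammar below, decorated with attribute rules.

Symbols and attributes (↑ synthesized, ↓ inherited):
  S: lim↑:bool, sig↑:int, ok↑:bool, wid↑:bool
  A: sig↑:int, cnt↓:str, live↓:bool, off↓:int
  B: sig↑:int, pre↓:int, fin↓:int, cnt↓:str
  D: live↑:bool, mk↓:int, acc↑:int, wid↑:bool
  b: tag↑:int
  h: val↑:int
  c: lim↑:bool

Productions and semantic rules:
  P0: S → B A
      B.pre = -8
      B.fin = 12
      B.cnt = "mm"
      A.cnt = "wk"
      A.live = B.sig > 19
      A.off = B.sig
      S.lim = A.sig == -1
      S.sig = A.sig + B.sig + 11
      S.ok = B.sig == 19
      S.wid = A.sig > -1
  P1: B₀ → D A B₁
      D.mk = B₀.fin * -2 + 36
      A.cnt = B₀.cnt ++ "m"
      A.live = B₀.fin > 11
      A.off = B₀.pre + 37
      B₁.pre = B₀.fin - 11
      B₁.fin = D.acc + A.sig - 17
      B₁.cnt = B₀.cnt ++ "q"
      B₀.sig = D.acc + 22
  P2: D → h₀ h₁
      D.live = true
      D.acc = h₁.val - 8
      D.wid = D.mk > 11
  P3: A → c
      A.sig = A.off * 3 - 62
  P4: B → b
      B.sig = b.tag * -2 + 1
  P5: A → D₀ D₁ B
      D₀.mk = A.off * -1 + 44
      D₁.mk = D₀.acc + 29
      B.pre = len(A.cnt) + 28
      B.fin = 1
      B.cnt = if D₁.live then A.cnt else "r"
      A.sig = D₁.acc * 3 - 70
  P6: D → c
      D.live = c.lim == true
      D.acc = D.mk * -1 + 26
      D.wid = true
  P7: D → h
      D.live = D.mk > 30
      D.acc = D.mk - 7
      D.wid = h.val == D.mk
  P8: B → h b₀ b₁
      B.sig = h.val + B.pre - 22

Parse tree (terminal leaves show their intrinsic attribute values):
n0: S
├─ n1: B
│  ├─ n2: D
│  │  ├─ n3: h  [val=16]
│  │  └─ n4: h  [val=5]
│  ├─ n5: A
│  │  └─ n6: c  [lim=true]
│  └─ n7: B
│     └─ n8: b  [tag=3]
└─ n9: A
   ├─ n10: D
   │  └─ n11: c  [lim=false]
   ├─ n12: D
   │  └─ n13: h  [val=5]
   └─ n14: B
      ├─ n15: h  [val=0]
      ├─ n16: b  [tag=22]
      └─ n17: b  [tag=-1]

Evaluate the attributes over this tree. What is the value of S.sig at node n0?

29

1. n1.pre = -8  [-8]
2. n1.fin = 12  [12]
3. n1.cnt = "mm"  ["mm"]
4. n2.mk = 12  [B₀.fin * -2 + 36]
5. n3.val = 16  [terminal]
6. n4.val = 5  [terminal]
7. n2.live = true  [true]
8. n2.acc = -3  [h₁.val - 8]
9. n2.wid = true  [D.mk > 11]
10. n5.cnt = "mmm"  [B₀.cnt ++ "m"]
11. n5.live = true  [B₀.fin > 11]
12. n5.off = 29  [B₀.pre + 37]
13. n6.lim = true  [terminal]
14. n5.sig = 25  [A.off * 3 - 62]
15. n7.pre = 1  [B₀.fin - 11]
16. n7.fin = 5  [D.acc + A.sig - 17]
17. n7.cnt = "mmq"  [B₀.cnt ++ "q"]
18. n8.tag = 3  [terminal]
19. n7.sig = -5  [b.tag * -2 + 1]
20. n1.sig = 19  [D.acc + 22]
21. n9.cnt = "wk"  ["wk"]
22. n9.live = false  [B.sig > 19]
23. n9.off = 19  [B.sig]
24. n10.mk = 25  [A.off * -1 + 44]
25. n11.lim = false  [terminal]
26. n10.live = false  [c.lim == true]
27. n10.acc = 1  [D.mk * -1 + 26]
28. n10.wid = true  [true]
29. n12.mk = 30  [D₀.acc + 29]
30. n13.val = 5  [terminal]
31. n12.live = false  [D.mk > 30]
32. n12.acc = 23  [D.mk - 7]
33. n12.wid = false  [h.val == D.mk]
34. n14.pre = 30  [len(A.cnt) + 28]
35. n14.fin = 1  [1]
36. n14.cnt = "r"  [if D₁.live then A.cnt else "r"]
37. n15.val = 0  [terminal]
38. n16.tag = 22  [terminal]
39. n17.tag = -1  [terminal]
40. n14.sig = 8  [h.val + B.pre - 22]
41. n9.sig = -1  [D₁.acc * 3 - 70]
42. n0.lim = true  [A.sig == -1]
43. n0.sig = 29  [A.sig + B.sig + 11]
44. n0.ok = true  [B.sig == 19]
45. n0.wid = false  [A.sig > -1]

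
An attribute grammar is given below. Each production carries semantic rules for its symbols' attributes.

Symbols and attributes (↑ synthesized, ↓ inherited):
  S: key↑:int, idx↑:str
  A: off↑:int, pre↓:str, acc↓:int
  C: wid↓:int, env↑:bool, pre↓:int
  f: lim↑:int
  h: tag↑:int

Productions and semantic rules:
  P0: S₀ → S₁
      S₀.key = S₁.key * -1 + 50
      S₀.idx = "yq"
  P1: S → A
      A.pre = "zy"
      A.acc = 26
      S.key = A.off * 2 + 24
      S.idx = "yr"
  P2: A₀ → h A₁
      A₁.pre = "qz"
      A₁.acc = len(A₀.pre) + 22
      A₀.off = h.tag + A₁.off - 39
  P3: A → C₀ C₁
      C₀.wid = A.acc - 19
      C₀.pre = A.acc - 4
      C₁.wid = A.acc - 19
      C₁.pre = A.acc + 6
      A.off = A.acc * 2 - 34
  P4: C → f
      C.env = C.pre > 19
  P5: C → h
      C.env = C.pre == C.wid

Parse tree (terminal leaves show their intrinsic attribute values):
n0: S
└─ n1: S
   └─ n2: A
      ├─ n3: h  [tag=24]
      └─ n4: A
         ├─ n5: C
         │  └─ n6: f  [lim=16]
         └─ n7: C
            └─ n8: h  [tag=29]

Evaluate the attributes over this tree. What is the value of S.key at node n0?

1. n2.pre = "zy"  ["zy"]
2. n2.acc = 26  [26]
3. n3.tag = 24  [terminal]
4. n4.pre = "qz"  ["qz"]
5. n4.acc = 24  [len(A₀.pre) + 22]
6. n5.wid = 5  [A.acc - 19]
7. n5.pre = 20  [A.acc - 4]
8. n6.lim = 16  [terminal]
9. n5.env = true  [C.pre > 19]
10. n7.wid = 5  [A.acc - 19]
11. n7.pre = 30  [A.acc + 6]
12. n8.tag = 29  [terminal]
13. n7.env = false  [C.pre == C.wid]
14. n4.off = 14  [A.acc * 2 - 34]
15. n2.off = -1  [h.tag + A₁.off - 39]
16. n1.key = 22  [A.off * 2 + 24]
17. n1.idx = "yr"  ["yr"]
18. n0.key = 28  [S₁.key * -1 + 50]
19. n0.idx = "yq"  ["yq"]

28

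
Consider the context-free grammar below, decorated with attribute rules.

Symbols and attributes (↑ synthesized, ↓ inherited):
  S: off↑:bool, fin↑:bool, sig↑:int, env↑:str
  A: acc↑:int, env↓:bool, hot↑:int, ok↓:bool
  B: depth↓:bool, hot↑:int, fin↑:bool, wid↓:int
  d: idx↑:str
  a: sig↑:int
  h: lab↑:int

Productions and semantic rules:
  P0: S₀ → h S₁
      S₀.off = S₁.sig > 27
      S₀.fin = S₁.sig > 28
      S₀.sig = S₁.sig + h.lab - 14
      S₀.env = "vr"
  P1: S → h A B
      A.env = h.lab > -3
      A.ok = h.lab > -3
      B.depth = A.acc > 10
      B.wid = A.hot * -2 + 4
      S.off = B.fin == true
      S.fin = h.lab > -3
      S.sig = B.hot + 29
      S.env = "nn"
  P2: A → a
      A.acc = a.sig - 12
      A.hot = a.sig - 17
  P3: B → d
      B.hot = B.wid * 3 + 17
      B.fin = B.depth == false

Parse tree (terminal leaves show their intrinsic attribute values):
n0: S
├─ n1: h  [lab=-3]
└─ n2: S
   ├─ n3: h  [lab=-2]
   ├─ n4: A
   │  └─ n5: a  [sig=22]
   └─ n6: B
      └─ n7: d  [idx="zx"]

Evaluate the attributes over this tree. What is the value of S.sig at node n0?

11

1. n1.lab = -3  [terminal]
2. n3.lab = -2  [terminal]
3. n4.env = true  [h.lab > -3]
4. n4.ok = true  [h.lab > -3]
5. n5.sig = 22  [terminal]
6. n4.acc = 10  [a.sig - 12]
7. n4.hot = 5  [a.sig - 17]
8. n6.depth = false  [A.acc > 10]
9. n6.wid = -6  [A.hot * -2 + 4]
10. n7.idx = "zx"  [terminal]
11. n6.hot = -1  [B.wid * 3 + 17]
12. n6.fin = true  [B.depth == false]
13. n2.off = true  [B.fin == true]
14. n2.fin = true  [h.lab > -3]
15. n2.sig = 28  [B.hot + 29]
16. n2.env = "nn"  ["nn"]
17. n0.off = true  [S₁.sig > 27]
18. n0.fin = false  [S₁.sig > 28]
19. n0.sig = 11  [S₁.sig + h.lab - 14]
20. n0.env = "vr"  ["vr"]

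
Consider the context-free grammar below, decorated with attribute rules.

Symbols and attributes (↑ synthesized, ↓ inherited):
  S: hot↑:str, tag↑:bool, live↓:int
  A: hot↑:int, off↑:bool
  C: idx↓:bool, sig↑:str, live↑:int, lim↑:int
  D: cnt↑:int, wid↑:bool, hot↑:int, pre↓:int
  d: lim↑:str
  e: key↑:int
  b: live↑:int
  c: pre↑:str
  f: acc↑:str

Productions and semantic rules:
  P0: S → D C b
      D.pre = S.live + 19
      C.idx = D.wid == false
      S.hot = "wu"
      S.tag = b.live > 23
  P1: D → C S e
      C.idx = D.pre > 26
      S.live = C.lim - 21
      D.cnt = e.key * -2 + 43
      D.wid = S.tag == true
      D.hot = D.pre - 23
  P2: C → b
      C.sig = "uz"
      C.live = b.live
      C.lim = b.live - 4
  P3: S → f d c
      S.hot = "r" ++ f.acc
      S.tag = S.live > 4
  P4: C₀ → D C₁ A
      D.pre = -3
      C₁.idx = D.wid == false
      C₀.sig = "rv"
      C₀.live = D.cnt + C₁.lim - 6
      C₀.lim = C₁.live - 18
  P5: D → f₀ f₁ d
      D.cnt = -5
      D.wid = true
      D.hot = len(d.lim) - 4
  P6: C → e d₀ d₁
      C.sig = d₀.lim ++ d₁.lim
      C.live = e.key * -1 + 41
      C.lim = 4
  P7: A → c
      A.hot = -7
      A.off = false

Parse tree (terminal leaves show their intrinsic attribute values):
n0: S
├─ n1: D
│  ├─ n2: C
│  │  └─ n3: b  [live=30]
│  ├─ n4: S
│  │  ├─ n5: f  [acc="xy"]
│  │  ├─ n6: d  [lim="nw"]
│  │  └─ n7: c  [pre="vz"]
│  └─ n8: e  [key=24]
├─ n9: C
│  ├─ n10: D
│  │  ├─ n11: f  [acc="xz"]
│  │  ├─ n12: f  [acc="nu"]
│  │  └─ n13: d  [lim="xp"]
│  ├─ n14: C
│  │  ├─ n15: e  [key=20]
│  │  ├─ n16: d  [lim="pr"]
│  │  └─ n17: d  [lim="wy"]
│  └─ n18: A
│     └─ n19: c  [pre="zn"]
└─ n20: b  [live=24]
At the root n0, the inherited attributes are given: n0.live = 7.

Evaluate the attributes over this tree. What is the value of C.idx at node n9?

1. n0.live = 7  [given at root]
2. n1.pre = 26  [S.live + 19]
3. n2.idx = false  [D.pre > 26]
4. n3.live = 30  [terminal]
5. n2.sig = "uz"  ["uz"]
6. n2.live = 30  [b.live]
7. n2.lim = 26  [b.live - 4]
8. n4.live = 5  [C.lim - 21]
9. n5.acc = "xy"  [terminal]
10. n6.lim = "nw"  [terminal]
11. n7.pre = "vz"  [terminal]
12. n4.hot = "rxy"  ["r" ++ f.acc]
13. n4.tag = true  [S.live > 4]
14. n8.key = 24  [terminal]
15. n1.cnt = -5  [e.key * -2 + 43]
16. n1.wid = true  [S.tag == true]
17. n1.hot = 3  [D.pre - 23]
18. n9.idx = false  [D.wid == false]
19. n10.pre = -3  [-3]
20. n11.acc = "xz"  [terminal]
21. n12.acc = "nu"  [terminal]
22. n13.lim = "xp"  [terminal]
23. n10.cnt = -5  [-5]
24. n10.wid = true  [true]
25. n10.hot = -2  [len(d.lim) - 4]
26. n14.idx = false  [D.wid == false]
27. n15.key = 20  [terminal]
28. n16.lim = "pr"  [terminal]
29. n17.lim = "wy"  [terminal]
30. n14.sig = "prwy"  [d₀.lim ++ d₁.lim]
31. n14.live = 21  [e.key * -1 + 41]
32. n14.lim = 4  [4]
33. n19.pre = "zn"  [terminal]
34. n18.hot = -7  [-7]
35. n18.off = false  [false]
36. n9.sig = "rv"  ["rv"]
37. n9.live = -7  [D.cnt + C₁.lim - 6]
38. n9.lim = 3  [C₁.live - 18]
39. n20.live = 24  [terminal]
40. n0.hot = "wu"  ["wu"]
41. n0.tag = true  [b.live > 23]

false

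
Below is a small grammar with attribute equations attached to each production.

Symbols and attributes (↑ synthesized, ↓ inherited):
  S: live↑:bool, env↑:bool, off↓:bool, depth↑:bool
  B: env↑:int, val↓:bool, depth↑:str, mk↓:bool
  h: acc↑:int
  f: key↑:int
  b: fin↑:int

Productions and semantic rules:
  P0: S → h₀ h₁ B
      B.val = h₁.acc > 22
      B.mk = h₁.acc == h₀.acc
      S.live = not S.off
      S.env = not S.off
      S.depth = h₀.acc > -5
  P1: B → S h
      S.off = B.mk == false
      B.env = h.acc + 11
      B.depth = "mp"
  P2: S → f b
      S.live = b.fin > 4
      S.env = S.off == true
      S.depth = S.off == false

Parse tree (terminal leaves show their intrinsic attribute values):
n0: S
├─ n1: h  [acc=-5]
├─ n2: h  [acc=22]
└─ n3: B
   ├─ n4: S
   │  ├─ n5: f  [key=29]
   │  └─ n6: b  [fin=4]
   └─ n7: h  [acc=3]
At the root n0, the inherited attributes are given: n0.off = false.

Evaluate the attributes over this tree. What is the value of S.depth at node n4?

1. n0.off = false  [given at root]
2. n1.acc = -5  [terminal]
3. n2.acc = 22  [terminal]
4. n3.val = false  [h₁.acc > 22]
5. n3.mk = false  [h₁.acc == h₀.acc]
6. n4.off = true  [B.mk == false]
7. n5.key = 29  [terminal]
8. n6.fin = 4  [terminal]
9. n4.live = false  [b.fin > 4]
10. n4.env = true  [S.off == true]
11. n4.depth = false  [S.off == false]
12. n7.acc = 3  [terminal]
13. n3.env = 14  [h.acc + 11]
14. n3.depth = "mp"  ["mp"]
15. n0.live = true  [not S.off]
16. n0.env = true  [not S.off]
17. n0.depth = false  [h₀.acc > -5]

false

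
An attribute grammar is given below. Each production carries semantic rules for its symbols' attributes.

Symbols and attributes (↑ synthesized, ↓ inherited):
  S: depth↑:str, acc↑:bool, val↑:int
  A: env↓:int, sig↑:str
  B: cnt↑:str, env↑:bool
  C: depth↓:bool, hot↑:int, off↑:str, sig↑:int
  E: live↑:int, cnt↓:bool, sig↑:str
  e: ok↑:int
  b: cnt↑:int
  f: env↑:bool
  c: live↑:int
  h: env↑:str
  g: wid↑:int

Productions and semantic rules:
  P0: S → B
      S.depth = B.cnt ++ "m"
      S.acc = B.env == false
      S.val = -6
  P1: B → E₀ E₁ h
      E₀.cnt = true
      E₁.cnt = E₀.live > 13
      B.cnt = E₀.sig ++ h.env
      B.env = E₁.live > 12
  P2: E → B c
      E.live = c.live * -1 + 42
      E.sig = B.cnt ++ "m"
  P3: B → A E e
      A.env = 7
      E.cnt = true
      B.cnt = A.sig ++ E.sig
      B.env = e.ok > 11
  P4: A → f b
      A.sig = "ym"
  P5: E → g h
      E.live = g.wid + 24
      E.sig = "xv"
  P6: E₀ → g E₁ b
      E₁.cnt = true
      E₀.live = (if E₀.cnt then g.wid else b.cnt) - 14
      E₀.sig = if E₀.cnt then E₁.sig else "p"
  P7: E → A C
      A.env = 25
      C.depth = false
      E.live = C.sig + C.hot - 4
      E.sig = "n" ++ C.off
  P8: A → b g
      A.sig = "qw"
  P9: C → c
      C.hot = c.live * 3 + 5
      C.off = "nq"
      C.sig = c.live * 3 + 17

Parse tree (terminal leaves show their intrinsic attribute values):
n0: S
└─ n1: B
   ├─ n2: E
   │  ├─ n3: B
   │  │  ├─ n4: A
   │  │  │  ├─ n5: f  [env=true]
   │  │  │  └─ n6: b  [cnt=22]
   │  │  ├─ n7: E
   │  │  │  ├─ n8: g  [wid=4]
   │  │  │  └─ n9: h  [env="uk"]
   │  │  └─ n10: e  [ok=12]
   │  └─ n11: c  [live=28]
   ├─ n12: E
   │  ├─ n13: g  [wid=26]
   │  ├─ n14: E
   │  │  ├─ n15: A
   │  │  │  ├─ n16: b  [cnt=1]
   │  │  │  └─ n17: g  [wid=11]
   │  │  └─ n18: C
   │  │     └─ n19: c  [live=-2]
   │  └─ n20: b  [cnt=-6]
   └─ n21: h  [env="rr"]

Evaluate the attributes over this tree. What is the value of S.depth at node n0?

"ymxvmrrm"

1. n2.cnt = true  [true]
2. n4.env = 7  [7]
3. n5.env = true  [terminal]
4. n6.cnt = 22  [terminal]
5. n4.sig = "ym"  ["ym"]
6. n7.cnt = true  [true]
7. n8.wid = 4  [terminal]
8. n9.env = "uk"  [terminal]
9. n7.live = 28  [g.wid + 24]
10. n7.sig = "xv"  ["xv"]
11. n10.ok = 12  [terminal]
12. n3.cnt = "ymxv"  [A.sig ++ E.sig]
13. n3.env = true  [e.ok > 11]
14. n11.live = 28  [terminal]
15. n2.live = 14  [c.live * -1 + 42]
16. n2.sig = "ymxvm"  [B.cnt ++ "m"]
17. n12.cnt = true  [E₀.live > 13]
18. n13.wid = 26  [terminal]
19. n14.cnt = true  [true]
20. n15.env = 25  [25]
21. n16.cnt = 1  [terminal]
22. n17.wid = 11  [terminal]
23. n15.sig = "qw"  ["qw"]
24. n18.depth = false  [false]
25. n19.live = -2  [terminal]
26. n18.hot = -1  [c.live * 3 + 5]
27. n18.off = "nq"  ["nq"]
28. n18.sig = 11  [c.live * 3 + 17]
29. n14.live = 6  [C.sig + C.hot - 4]
30. n14.sig = "nnq"  ["n" ++ C.off]
31. n20.cnt = -6  [terminal]
32. n12.live = 12  [(if E₀.cnt then g.wid else b.cnt) - 14]
33. n12.sig = "nnq"  [if E₀.cnt then E₁.sig else "p"]
34. n21.env = "rr"  [terminal]
35. n1.cnt = "ymxvmrr"  [E₀.sig ++ h.env]
36. n1.env = false  [E₁.live > 12]
37. n0.depth = "ymxvmrrm"  [B.cnt ++ "m"]
38. n0.acc = true  [B.env == false]
39. n0.val = -6  [-6]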